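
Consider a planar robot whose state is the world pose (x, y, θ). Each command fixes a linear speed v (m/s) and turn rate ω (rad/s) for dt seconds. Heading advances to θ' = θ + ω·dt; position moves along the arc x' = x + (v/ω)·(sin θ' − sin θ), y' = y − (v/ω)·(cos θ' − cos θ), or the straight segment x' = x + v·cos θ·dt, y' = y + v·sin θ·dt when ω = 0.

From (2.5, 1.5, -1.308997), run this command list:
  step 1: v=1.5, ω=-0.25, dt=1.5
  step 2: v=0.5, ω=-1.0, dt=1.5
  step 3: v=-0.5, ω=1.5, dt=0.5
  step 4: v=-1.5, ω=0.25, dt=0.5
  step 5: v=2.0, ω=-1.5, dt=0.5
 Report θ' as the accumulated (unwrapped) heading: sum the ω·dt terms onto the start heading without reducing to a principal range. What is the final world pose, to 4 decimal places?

step 1: θ'=-1.6840 (R=-6.0000) → pose (2.6660, -0.7307, -1.6840)
step 2: θ'=-3.1840 (R=-0.5000) → pose (2.1480, -1.1737, -3.1840)
step 3: θ'=-2.4340 (R=-0.3333) → pose (2.3788, -1.0940, -2.4340)
step 4: θ'=-2.3090 (R=-6.0000) → pose (2.9169, -0.5722, -2.3090)
step 5: θ'=-3.0590 (R=-1.3333) → pose (2.0406, -1.0037, -3.0590)

(2.0406, -1.0037, -3.0590)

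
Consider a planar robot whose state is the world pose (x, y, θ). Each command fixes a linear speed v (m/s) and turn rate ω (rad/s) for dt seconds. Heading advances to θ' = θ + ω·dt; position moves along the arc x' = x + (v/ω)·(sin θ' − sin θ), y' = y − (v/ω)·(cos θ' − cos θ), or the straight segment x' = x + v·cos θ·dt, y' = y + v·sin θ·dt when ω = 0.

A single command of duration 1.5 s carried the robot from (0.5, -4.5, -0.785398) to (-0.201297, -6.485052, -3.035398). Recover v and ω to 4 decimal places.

v = 1.7500, ω = -1.5000

Δθ = -3.035398 − -0.785398 = -2.250000
ω = Δθ/dt = -2.250000/1.5 = -1.5000
R = −Δy/(cos θ' − cos θ) = -1.1667
v = R·ω = -1.1667·-1.5000 = 1.7500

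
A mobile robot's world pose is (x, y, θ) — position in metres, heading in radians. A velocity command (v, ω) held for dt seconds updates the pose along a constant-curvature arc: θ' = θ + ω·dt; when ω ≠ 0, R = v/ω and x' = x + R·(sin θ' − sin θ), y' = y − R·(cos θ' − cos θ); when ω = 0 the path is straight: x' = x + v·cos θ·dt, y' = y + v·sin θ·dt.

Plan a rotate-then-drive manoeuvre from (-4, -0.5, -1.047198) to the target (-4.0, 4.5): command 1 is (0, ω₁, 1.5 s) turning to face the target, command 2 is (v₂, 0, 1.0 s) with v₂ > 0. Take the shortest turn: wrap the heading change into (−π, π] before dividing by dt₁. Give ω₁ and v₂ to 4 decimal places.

heading to target = atan2(4.5−-0.5, -4−-4) = 1.5708
Δθ = wrap(1.5708 − -1.0472) = 2.6180; ω₁ = Δθ/dt₁ = 1.7453
distance = √((-4−-4)² + (4.5−-0.5)²) = 5.0000; v₂ = distance/dt₂ = 5.0000

ω₁ = 1.7453, v₂ = 5.0000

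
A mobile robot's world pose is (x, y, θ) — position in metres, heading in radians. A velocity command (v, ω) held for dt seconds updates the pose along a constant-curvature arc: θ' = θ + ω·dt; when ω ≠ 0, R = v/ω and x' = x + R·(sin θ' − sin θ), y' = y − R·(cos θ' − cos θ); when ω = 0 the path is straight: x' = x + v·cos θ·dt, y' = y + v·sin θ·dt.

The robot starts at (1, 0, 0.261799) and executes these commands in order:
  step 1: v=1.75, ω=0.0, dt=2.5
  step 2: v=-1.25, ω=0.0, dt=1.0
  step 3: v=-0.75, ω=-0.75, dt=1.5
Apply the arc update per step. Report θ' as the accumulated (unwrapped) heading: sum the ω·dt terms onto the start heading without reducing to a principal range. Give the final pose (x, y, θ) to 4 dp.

(2.9998, 1.1247, -0.8632)

step 1: θ'=0.2618 (straight) → pose (5.2259, 1.1323, 0.2618)
step 2: θ'=0.2618 (straight) → pose (4.0185, 0.8088, 0.2618)
step 3: θ'=-0.8632 (R=1.0000) → pose (2.9998, 1.1247, -0.8632)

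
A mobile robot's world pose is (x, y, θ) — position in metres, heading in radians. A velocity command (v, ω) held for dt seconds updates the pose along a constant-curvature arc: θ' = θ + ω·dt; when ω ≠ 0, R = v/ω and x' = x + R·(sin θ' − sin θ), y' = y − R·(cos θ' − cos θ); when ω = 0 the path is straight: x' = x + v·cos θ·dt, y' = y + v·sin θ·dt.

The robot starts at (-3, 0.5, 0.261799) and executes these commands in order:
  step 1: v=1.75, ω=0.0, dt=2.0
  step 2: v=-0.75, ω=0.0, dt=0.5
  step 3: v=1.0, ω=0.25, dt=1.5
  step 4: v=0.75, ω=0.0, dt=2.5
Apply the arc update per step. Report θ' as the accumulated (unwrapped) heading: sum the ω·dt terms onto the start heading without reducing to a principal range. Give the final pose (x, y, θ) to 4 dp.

(2.8692, 3.0714, 0.6368)

step 1: θ'=0.2618 (straight) → pose (0.3807, 1.4059, 0.2618)
step 2: θ'=0.2618 (straight) → pose (0.0185, 1.3088, 0.2618)
step 3: θ'=0.6368 (R=4.0000) → pose (1.3617, 1.9565, 0.6368)
step 4: θ'=0.6368 (straight) → pose (2.8692, 3.0714, 0.6368)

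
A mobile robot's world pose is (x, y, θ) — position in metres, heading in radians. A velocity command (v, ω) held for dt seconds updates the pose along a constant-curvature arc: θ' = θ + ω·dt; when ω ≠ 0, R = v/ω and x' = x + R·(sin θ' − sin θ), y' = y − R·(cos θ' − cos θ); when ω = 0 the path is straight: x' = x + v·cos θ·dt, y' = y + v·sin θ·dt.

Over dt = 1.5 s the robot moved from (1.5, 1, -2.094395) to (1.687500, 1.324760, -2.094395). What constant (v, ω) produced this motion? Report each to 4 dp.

v = -0.2500, ω = 0.0000

Δθ = -2.094395 − -2.094395 = 0.000000
ω = Δθ/dt = 0.000000/1.5 = 0.0000
ω = 0 → v = (Δx·cos θ + Δy·sin θ)/dt = -0.2500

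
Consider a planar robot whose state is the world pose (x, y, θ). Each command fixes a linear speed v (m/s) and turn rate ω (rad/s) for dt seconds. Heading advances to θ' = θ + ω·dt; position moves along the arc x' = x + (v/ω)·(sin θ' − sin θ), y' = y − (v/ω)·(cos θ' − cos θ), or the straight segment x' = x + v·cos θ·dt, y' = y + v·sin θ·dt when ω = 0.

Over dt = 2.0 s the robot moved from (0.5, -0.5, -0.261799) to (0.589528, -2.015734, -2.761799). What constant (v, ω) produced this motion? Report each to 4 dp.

v = 1.0000, ω = -1.2500

Δθ = -2.761799 − -0.261799 = -2.500000
ω = Δθ/dt = -2.500000/2.0 = -1.2500
R = −Δy/(cos θ' − cos θ) = -0.8000
v = R·ω = -0.8000·-1.2500 = 1.0000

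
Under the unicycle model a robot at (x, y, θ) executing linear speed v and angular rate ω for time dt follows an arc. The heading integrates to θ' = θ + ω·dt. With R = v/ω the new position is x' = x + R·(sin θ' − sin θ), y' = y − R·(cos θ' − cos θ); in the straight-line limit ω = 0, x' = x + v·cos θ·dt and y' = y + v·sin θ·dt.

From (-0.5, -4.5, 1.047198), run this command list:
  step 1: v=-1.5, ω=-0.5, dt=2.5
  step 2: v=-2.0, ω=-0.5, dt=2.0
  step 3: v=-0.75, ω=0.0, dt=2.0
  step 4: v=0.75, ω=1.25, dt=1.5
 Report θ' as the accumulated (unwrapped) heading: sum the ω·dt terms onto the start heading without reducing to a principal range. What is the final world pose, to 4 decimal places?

step 1: θ'=-0.2028 (R=3.0000) → pose (-3.7023, -5.9385, -0.2028)
step 2: θ'=-1.2028 (R=4.0000) → pose (-6.6289, -3.4595, -1.2028)
step 3: θ'=-1.2028 (straight) → pose (-7.1685, -2.0599, -1.2028)
step 4: θ'=0.6722 (R=0.6000) → pose (-6.2350, -2.3135, 0.6722)

(-6.2350, -2.3135, 0.6722)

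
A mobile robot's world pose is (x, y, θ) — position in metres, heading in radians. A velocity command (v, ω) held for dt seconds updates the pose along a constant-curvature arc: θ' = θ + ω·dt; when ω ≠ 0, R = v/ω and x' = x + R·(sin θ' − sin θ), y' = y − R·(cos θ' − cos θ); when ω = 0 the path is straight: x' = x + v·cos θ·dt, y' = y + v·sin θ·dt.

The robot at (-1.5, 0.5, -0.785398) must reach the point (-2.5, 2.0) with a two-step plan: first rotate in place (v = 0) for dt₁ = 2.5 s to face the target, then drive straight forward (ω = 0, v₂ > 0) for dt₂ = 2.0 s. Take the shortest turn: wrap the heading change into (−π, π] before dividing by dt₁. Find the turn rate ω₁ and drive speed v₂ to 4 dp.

ω₁ = 1.1777, v₂ = 0.9014

heading to target = atan2(2−0.5, -2.5−-1.5) = 2.1588
Δθ = wrap(2.1588 − -0.7854) = 2.9442; ω₁ = Δθ/dt₁ = 1.1777
distance = √((-2.5−-1.5)² + (2−0.5)²) = 1.8028; v₂ = distance/dt₂ = 0.9014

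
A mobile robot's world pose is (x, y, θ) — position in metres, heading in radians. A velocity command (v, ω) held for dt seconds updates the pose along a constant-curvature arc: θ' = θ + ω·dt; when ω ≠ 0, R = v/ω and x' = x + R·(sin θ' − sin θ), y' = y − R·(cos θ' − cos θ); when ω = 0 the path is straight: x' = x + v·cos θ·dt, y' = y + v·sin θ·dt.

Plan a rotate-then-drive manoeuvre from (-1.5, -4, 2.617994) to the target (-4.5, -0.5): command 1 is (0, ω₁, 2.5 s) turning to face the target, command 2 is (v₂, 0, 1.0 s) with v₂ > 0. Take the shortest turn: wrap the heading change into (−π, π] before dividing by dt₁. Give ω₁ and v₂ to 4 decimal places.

heading to target = atan2(-0.5−-4, -4.5−-1.5) = 2.2794
Δθ = wrap(2.2794 − 2.6180) = -0.3386; ω₁ = Δθ/dt₁ = -0.1354
distance = √((-4.5−-1.5)² + (-0.5−-4)²) = 4.6098; v₂ = distance/dt₂ = 4.6098

ω₁ = -0.1354, v₂ = 4.6098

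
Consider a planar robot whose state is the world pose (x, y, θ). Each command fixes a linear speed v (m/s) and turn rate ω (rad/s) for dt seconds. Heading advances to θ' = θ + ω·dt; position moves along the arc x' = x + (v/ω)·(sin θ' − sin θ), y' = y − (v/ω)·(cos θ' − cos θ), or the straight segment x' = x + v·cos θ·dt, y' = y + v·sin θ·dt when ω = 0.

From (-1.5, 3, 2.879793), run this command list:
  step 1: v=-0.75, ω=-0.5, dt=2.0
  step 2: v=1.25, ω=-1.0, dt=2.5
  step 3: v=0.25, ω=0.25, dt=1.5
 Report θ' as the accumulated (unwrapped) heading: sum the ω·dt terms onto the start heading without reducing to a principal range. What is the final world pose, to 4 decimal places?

step 1: θ'=1.8798 (R=1.5000) → pose (-0.4593, 2.0073, 1.8798)
step 2: θ'=-0.6202 (R=-1.2500) → pose (1.4580, 3.4046, -0.6202)
step 3: θ'=-0.2452 (R=1.0000) → pose (1.7965, 3.2483, -0.2452)

(1.7965, 3.2483, -0.2452)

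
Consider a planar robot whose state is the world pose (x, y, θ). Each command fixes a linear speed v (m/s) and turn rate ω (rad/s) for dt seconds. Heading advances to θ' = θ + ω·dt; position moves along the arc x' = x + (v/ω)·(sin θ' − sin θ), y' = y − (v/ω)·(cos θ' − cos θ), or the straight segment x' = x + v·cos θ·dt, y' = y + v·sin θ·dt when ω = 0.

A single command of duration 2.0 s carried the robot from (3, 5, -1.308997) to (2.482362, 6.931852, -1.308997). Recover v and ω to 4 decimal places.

v = -1.0000, ω = 0.0000

Δθ = -1.308997 − -1.308997 = 0.000000
ω = Δθ/dt = 0.000000/2.0 = 0.0000
ω = 0 → v = (Δx·cos θ + Δy·sin θ)/dt = -1.0000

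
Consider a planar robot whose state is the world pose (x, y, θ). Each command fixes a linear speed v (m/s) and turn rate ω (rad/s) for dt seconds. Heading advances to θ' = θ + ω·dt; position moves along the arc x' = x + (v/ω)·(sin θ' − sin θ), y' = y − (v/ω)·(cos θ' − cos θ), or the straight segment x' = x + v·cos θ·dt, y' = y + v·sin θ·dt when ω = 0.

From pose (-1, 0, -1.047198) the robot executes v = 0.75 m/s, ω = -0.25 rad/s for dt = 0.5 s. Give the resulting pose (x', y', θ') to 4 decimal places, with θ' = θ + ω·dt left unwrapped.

θ' = -1.0472 + -0.25·0.5 = -1.1722
R = v/ω = 0.75/-0.25 = -3.0000
x' = -1 + -3.0000·(sin -1.1722 − sin -1.0472) = -0.8333
y' = 0 − -3.0000·(cos -1.1722 − cos -1.0472) = -0.3356

(-0.8333, -0.3356, -1.1722)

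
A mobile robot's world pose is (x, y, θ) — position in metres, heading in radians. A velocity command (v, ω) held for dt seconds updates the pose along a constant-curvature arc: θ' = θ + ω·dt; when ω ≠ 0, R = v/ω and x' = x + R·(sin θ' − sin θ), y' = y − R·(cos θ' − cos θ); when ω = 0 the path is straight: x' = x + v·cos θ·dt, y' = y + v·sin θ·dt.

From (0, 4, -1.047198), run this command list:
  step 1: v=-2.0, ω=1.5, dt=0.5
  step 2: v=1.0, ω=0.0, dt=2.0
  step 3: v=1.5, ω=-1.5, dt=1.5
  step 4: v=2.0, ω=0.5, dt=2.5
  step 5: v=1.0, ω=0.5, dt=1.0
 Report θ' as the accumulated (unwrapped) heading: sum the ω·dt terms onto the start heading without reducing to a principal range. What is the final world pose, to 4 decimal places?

step 1: θ'=-0.2972 (R=-1.3333) → pose (-0.7642, 4.6082, -0.2972)
step 2: θ'=-0.2972 (straight) → pose (1.1481, 4.0225, -0.2972)
step 3: θ'=-2.5472 (R=-1.0000) → pose (1.4152, 2.2379, -2.5472)
step 4: θ'=-1.2972 (R=4.0000) → pose (-0.1959, -2.1569, -1.2972)
step 5: θ'=-0.7972 (R=2.0000) → pose (0.2989, -3.0139, -0.7972)

(0.2989, -3.0139, -0.7972)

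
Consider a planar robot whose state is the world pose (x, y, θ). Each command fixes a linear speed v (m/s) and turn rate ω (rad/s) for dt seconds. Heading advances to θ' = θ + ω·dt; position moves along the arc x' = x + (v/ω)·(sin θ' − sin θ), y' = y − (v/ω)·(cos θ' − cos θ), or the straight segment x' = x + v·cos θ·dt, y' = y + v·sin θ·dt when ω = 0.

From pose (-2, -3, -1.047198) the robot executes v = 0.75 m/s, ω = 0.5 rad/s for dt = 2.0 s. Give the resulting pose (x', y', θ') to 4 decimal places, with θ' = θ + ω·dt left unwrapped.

θ' = -1.0472 + 0.5·2.0 = -0.0472
R = v/ω = 0.75/0.5 = 1.5000
x' = -2 + 1.5000·(sin -0.0472 − sin -1.0472) = -0.7717
y' = -3 − 1.5000·(cos -0.0472 − cos -1.0472) = -3.7483

(-0.7717, -3.7483, -0.0472)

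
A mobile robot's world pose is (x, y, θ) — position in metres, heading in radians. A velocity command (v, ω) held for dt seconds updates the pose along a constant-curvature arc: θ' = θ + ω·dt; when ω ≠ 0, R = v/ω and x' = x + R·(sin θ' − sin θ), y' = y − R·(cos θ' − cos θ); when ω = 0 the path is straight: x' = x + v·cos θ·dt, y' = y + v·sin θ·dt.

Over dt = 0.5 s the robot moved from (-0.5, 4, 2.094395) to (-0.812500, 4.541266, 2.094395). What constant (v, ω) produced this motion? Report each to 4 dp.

v = 1.2500, ω = 0.0000

Δθ = 2.094395 − 2.094395 = 0.000000
ω = Δθ/dt = 0.000000/0.5 = 0.0000
ω = 0 → v = (Δx·cos θ + Δy·sin θ)/dt = 1.2500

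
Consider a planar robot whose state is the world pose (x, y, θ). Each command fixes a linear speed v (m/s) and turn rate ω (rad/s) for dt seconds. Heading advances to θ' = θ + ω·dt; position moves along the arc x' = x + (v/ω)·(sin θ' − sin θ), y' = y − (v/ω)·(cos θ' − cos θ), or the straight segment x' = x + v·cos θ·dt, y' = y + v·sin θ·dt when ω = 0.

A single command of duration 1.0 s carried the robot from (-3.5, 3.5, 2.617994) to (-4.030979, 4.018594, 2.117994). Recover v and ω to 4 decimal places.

v = 0.7500, ω = -0.5000

Δθ = 2.117994 − 2.617994 = -0.500000
ω = Δθ/dt = -0.500000/1.0 = -0.5000
R = Δx/(sin θ' − sin θ) = -1.5000
v = R·ω = -1.5000·-0.5000 = 0.7500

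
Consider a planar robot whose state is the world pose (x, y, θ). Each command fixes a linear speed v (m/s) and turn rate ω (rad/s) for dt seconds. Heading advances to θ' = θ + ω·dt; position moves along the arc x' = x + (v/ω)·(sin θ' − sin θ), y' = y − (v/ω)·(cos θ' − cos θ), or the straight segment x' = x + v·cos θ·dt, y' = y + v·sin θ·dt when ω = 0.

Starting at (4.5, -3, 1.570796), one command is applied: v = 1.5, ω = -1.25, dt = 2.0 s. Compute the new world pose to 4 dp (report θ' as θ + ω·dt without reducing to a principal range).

θ' = 1.5708 + -1.25·2.0 = -0.9292
R = v/ω = 1.5/-1.25 = -1.2000
x' = 4.5 + -1.2000·(sin -0.9292 − sin 1.5708) = 6.6614
y' = -3 − -1.2000·(cos -0.9292 − cos 1.5708) = -2.2818

(6.6614, -2.2818, -0.9292)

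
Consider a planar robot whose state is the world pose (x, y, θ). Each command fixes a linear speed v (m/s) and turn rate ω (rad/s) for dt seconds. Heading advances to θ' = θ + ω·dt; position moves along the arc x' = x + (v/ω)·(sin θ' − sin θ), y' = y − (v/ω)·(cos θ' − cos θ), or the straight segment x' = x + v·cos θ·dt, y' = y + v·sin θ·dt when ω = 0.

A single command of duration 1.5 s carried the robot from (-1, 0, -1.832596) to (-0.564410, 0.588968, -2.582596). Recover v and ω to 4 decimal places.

Δθ = -2.582596 − -1.832596 = -0.750000
ω = Δθ/dt = -0.750000/1.5 = -0.5000
R = −Δy/(cos θ' − cos θ) = 1.0000
v = R·ω = 1.0000·-0.5000 = -0.5000

v = -0.5000, ω = -0.5000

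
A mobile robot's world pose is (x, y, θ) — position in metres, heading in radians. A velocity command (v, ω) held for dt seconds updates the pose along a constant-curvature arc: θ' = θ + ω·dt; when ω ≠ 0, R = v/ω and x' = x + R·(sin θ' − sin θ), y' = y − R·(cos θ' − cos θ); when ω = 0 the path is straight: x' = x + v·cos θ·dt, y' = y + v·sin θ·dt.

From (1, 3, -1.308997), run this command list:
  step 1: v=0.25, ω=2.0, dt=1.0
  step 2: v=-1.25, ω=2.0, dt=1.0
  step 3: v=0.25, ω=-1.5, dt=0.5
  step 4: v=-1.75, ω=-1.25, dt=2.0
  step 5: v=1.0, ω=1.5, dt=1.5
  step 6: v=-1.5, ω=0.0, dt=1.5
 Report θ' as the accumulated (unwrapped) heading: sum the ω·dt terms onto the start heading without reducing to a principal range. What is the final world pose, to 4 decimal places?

(0.4813, -1.3006, 1.6910)

step 1: θ'=0.6910 (R=0.1250) → pose (1.2004, 2.9360, 0.6910)
step 2: θ'=2.6910 (R=-0.6250) → pose (1.3265, 1.8918, 2.6910)
step 3: θ'=1.9410 (R=-0.1667) → pose (1.2437, 1.9815, 1.9410)
step 4: θ'=-0.5590 (R=1.4000) → pose (-0.8039, 0.2881, -0.5590)
step 5: θ'=1.6910 (R=0.6667) → pose (0.2115, 0.9332, 1.6910)
step 6: θ'=1.6910 (straight) → pose (0.4813, -1.3006, 1.6910)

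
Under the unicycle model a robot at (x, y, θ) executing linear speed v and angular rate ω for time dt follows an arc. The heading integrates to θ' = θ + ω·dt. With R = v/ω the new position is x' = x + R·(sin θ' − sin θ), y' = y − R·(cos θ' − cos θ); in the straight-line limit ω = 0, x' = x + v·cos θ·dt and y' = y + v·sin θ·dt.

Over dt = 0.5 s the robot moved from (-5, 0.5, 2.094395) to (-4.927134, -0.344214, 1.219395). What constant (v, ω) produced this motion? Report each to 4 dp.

v = -1.7500, ω = -1.7500

Δθ = 1.219395 − 2.094395 = -0.875000
ω = Δθ/dt = -0.875000/0.5 = -1.7500
R = −Δy/(cos θ' − cos θ) = 1.0000
v = R·ω = 1.0000·-1.7500 = -1.7500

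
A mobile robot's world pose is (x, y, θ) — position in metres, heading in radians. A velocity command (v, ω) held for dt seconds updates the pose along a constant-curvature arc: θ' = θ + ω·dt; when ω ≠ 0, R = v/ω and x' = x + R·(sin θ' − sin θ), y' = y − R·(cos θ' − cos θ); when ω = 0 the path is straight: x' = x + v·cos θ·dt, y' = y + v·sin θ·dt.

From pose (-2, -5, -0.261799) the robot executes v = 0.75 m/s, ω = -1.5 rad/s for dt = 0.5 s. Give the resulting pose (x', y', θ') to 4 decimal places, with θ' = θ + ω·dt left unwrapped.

θ' = -0.2618 + -1.5·0.5 = -1.0118
R = v/ω = 0.75/-1.5 = -0.5000
x' = -2 + -0.5000·(sin -1.0118 − sin -0.2618) = -1.7055
y' = -5 − -0.5000·(cos -1.0118 − cos -0.2618) = -5.2178

(-1.7055, -5.2178, -1.0118)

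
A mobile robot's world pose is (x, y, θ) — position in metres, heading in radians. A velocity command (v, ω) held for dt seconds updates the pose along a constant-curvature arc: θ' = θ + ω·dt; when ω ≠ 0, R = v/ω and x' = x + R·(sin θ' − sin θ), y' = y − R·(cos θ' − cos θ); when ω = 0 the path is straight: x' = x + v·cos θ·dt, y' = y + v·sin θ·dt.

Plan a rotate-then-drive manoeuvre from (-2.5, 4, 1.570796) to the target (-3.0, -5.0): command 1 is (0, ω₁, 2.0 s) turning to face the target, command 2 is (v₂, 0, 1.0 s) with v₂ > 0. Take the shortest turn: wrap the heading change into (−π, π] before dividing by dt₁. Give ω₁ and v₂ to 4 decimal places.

ω₁ = 1.5430, v₂ = 9.0139

heading to target = atan2(-5−4, -3−-2.5) = -1.6263
Δθ = wrap(-1.6263 − 1.5708) = 3.0861; ω₁ = Δθ/dt₁ = 1.5430
distance = √((-3−-2.5)² + (-5−4)²) = 9.0139; v₂ = distance/dt₂ = 9.0139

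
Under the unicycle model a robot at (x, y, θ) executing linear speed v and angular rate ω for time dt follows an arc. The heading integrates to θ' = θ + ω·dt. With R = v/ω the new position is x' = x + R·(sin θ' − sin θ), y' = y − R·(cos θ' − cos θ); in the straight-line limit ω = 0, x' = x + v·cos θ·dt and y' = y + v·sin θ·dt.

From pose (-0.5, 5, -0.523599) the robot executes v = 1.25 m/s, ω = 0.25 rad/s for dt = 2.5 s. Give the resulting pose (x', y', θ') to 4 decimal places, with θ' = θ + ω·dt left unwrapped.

(2.5061, 4.3558, 0.1014)

θ' = -0.5236 + 0.25·2.5 = 0.1014
R = v/ω = 1.25/0.25 = 5.0000
x' = -0.5 + 5.0000·(sin 0.1014 − sin -0.5236) = 2.5061
y' = 5 − 5.0000·(cos 0.1014 − cos -0.5236) = 4.3558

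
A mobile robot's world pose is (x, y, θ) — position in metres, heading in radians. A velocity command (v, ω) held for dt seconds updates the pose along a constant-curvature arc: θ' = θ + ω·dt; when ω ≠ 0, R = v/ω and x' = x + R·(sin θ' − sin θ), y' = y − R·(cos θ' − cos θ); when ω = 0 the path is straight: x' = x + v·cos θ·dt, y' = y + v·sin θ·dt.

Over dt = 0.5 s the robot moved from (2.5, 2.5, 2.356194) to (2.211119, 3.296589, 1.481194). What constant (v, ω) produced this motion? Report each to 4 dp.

v = 1.7500, ω = -1.7500

Δθ = 1.481194 − 2.356194 = -0.875000
ω = Δθ/dt = -0.875000/0.5 = -1.7500
R = −Δy/(cos θ' − cos θ) = -1.0000
v = R·ω = -1.0000·-1.7500 = 1.7500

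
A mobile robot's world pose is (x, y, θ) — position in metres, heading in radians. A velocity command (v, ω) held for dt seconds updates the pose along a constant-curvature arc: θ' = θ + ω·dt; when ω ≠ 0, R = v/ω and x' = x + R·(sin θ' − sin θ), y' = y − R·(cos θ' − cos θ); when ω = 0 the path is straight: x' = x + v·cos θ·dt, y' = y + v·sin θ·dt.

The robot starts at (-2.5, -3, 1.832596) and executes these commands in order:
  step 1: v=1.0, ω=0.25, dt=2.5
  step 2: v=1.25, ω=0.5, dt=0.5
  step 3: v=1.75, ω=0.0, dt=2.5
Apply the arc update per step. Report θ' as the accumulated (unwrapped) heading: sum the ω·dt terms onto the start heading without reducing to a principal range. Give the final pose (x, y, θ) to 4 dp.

(-8.3340, 1.2352, 2.7076)

step 1: θ'=2.4576 (R=4.0000) → pose (-3.8361, -0.9351, 2.4576)
step 2: θ'=2.7076 (R=2.5000) → pose (-4.3646, -0.6045, 2.7076)
step 3: θ'=2.7076 (straight) → pose (-8.3340, 1.2352, 2.7076)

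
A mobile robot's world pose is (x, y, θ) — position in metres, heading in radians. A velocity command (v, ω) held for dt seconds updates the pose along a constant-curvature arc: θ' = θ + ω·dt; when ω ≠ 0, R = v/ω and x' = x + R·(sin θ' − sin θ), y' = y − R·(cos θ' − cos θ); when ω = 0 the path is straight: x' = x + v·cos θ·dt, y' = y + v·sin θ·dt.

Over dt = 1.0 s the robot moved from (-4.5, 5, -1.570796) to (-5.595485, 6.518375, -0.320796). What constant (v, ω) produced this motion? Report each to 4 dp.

v = -2.0000, ω = 1.2500

Δθ = -0.320796 − -1.570796 = 1.250000
ω = Δθ/dt = 1.250000/1.0 = 1.2500
R = −Δy/(cos θ' − cos θ) = -1.6000
v = R·ω = -1.6000·1.2500 = -2.0000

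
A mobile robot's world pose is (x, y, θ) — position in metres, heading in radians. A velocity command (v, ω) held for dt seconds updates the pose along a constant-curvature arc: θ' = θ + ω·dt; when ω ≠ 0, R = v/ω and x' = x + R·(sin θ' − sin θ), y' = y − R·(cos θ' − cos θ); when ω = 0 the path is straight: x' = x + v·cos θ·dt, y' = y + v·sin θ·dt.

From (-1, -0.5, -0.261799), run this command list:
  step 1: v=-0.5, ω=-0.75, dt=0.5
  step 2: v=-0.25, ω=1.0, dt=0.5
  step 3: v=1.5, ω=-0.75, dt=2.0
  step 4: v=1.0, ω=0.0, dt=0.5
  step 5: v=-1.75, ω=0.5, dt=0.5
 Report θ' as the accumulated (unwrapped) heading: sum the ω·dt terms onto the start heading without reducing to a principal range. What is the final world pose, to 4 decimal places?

(0.3000, -2.0863, -1.3868)

step 1: θ'=-0.6368 (R=0.6667) → pose (-1.2239, -0.3921, -0.6368)
step 2: θ'=-0.1368 (R=-0.2500) → pose (-1.3384, -0.3454, -0.1368)
step 3: θ'=-1.6368 (R=-2.0000) → pose (0.3845, -2.4586, -1.6368)
step 4: θ'=-1.6368 (straight) → pose (0.3515, -2.9575, -1.6368)
step 5: θ'=-1.3868 (R=-3.5000) → pose (0.3000, -2.0863, -1.3868)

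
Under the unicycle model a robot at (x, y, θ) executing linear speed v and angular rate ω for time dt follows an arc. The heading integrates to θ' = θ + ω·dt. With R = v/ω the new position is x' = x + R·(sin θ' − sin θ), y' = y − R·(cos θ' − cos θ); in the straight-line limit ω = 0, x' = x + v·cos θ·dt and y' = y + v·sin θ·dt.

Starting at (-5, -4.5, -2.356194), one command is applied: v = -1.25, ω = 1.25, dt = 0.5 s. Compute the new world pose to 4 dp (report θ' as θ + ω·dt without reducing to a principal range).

θ' = -2.3562 + 1.25·0.5 = -1.7312
R = v/ω = -1.25/1.25 = -1.0000
x' = -5 + -1.0000·(sin -1.7312 − sin -2.3562) = -4.7199
y' = -4.5 − -1.0000·(cos -1.7312 − cos -2.3562) = -3.9526

(-4.7199, -3.9526, -1.7312)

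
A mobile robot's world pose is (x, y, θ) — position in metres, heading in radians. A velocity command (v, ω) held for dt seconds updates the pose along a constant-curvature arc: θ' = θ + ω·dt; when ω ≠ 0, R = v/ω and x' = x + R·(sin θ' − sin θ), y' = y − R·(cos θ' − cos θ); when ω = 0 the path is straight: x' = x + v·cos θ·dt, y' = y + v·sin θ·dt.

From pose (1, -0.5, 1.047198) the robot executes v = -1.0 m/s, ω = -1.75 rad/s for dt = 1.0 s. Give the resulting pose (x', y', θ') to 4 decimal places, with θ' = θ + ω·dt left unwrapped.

(0.1358, -0.6503, -0.7028)

θ' = 1.0472 + -1.75·1.0 = -0.7028
R = v/ω = -1.0/-1.75 = 0.5714
x' = 1 + 0.5714·(sin -0.7028 − sin 1.0472) = 0.1358
y' = -0.5 − 0.5714·(cos -0.7028 − cos 1.0472) = -0.6503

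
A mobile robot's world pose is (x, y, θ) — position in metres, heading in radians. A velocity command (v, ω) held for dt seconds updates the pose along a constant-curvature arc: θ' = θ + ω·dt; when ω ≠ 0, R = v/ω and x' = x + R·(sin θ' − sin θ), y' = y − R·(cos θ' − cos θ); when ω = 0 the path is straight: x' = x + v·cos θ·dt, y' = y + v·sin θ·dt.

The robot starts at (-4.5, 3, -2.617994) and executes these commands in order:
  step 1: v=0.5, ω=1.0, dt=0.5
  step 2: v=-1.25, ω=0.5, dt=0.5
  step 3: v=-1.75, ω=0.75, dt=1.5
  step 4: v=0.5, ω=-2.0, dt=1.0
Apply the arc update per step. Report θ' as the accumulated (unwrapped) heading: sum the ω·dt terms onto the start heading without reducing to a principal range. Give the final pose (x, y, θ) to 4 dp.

step 1: θ'=-2.1180 (R=0.5000) → pose (-4.6770, 2.8271, -2.1180)
step 2: θ'=-1.8680 (R=-2.5000) → pose (-4.4216, 3.3958, -1.8680)
step 3: θ'=-0.7430 (R=-2.3333) → pose (-5.0741, 5.7974, -0.7430)
step 4: θ'=-2.7430 (R=-0.2500) → pose (-5.1462, 5.3829, -2.7430)

(-5.1462, 5.3829, -2.7430)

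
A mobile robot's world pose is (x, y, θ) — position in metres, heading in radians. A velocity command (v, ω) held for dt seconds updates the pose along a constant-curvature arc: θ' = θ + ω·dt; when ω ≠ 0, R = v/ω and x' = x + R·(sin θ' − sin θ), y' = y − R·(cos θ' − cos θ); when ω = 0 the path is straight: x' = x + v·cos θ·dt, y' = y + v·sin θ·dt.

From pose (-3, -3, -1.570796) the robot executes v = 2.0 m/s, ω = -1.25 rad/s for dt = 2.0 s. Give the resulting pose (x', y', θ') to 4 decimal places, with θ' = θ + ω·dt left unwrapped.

(-5.8818, -3.9576, -4.0708)

θ' = -1.5708 + -1.25·2.0 = -4.0708
R = v/ω = 2.0/-1.25 = -1.6000
x' = -3 + -1.6000·(sin -4.0708 − sin -1.5708) = -5.8818
y' = -3 − -1.6000·(cos -4.0708 − cos -1.5708) = -3.9576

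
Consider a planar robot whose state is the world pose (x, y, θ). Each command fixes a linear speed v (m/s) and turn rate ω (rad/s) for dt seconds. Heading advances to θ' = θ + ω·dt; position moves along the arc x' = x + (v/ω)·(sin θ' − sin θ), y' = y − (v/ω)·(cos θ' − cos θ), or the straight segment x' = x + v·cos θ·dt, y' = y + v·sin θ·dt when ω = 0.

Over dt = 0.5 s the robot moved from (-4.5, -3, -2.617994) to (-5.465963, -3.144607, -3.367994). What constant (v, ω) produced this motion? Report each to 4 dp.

v = 2.0000, ω = -1.5000

Δθ = -3.367994 − -2.617994 = -0.750000
ω = Δθ/dt = -0.750000/0.5 = -1.5000
R = Δx/(sin θ' − sin θ) = -1.3333
v = R·ω = -1.3333·-1.5000 = 2.0000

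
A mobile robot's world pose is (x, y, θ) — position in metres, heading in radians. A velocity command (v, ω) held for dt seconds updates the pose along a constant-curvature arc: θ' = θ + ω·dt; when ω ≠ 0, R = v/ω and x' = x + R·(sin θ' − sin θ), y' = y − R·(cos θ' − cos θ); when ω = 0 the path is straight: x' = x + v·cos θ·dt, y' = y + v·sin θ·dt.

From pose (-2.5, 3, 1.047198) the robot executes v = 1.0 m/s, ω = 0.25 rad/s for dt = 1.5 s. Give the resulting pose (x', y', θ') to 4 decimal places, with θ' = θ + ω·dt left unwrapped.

(-2.0082, 4.4078, 1.4222)

θ' = 1.0472 + 0.25·1.5 = 1.4222
R = v/ω = 1.0/0.25 = 4.0000
x' = -2.5 + 4.0000·(sin 1.4222 − sin 1.0472) = -2.0082
y' = 3 − 4.0000·(cos 1.4222 − cos 1.0472) = 4.4078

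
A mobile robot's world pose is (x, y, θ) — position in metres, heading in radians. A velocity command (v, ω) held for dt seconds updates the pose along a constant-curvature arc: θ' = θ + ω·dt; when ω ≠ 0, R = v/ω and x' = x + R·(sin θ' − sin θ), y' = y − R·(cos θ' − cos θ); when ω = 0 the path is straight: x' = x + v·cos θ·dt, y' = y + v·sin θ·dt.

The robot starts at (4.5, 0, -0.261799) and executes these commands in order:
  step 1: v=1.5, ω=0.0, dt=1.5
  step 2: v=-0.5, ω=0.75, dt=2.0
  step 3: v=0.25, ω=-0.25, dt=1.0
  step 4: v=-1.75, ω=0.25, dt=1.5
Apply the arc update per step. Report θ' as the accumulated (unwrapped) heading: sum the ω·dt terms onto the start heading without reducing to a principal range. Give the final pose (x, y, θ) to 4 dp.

step 1: θ'=-0.2618 (straight) → pose (6.6733, -0.5823, -0.2618)
step 2: θ'=1.2382 (R=-0.6667) → pose (5.8707, -1.0086, 1.2382)
step 3: θ'=0.9882 (R=-1.0000) → pose (5.9808, -0.7849, 0.9882)
step 4: θ'=1.3632 (R=-7.0000) → pose (4.9764, -3.1935, 1.3632)

(4.9764, -3.1935, 1.3632)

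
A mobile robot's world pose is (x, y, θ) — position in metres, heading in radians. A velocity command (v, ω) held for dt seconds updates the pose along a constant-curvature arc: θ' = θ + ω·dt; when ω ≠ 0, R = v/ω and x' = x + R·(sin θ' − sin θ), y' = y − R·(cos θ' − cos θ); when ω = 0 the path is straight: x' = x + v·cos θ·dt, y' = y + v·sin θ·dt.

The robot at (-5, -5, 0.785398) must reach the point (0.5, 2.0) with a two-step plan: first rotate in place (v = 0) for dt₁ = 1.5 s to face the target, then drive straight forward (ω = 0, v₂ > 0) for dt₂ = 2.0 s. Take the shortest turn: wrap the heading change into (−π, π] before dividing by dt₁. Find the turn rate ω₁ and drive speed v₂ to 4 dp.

heading to target = atan2(2−-5, 0.5−-5) = 0.9048
Δθ = wrap(0.9048 − 0.7854) = 0.1194; ω₁ = Δθ/dt₁ = 0.0796
distance = √((0.5−-5)² + (2−-5)²) = 8.9022; v₂ = distance/dt₂ = 4.4511

ω₁ = 0.0796, v₂ = 4.4511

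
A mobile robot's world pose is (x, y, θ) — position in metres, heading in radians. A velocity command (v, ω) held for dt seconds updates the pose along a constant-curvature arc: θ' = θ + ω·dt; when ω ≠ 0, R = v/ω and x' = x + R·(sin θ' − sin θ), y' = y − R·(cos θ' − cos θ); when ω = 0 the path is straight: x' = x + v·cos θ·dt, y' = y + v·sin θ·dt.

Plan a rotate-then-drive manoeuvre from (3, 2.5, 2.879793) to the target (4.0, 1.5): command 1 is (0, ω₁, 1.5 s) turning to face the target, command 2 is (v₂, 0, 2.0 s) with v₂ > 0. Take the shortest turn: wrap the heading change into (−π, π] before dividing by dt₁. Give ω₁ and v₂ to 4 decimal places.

heading to target = atan2(1.5−2.5, 4−3) = -0.7854
Δθ = wrap(-0.7854 − 2.8798) = 2.6180; ω₁ = Δθ/dt₁ = 1.7453
distance = √((4−3)² + (1.5−2.5)²) = 1.4142; v₂ = distance/dt₂ = 0.7071

ω₁ = 1.7453, v₂ = 0.7071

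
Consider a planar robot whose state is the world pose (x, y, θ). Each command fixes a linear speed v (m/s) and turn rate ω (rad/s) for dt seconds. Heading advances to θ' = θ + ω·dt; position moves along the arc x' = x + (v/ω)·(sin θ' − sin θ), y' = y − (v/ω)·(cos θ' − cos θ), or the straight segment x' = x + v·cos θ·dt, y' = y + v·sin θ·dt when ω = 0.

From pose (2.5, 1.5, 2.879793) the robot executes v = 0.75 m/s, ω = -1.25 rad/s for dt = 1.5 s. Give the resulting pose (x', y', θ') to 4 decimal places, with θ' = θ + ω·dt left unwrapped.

θ' = 2.8798 + -1.25·1.5 = 1.0048
R = v/ω = 0.75/-1.25 = -0.6000
x' = 2.5 + -0.6000·(sin 1.0048 − sin 2.8798) = 2.1489
y' = 1.5 − -0.6000·(cos 1.0048 − cos 2.8798) = 2.4013

(2.1489, 2.4013, 1.0048)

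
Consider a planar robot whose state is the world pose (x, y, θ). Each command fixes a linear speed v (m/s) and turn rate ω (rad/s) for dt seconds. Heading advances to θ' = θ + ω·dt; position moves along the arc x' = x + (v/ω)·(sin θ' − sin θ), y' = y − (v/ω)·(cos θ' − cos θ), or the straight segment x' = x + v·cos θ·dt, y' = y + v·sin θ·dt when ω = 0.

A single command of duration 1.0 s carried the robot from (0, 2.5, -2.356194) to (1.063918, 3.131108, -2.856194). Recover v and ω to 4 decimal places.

v = -1.2500, ω = -0.5000

Δθ = -2.856194 − -2.356194 = -0.500000
ω = Δθ/dt = -0.500000/1.0 = -0.5000
R = Δx/(sin θ' − sin θ) = 2.5000
v = R·ω = 2.5000·-0.5000 = -1.2500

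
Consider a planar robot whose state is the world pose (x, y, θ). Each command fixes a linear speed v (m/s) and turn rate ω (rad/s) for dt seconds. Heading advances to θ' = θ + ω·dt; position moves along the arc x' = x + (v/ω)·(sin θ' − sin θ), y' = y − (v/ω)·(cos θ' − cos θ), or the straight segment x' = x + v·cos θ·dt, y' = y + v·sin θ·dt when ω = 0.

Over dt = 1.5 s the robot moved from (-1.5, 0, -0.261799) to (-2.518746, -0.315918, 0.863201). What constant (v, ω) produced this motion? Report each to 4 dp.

v = -0.7500, ω = 0.7500

Δθ = 0.863201 − -0.261799 = 1.125000
ω = Δθ/dt = 1.125000/1.5 = 0.7500
R = Δx/(sin θ' − sin θ) = -1.0000
v = R·ω = -1.0000·0.7500 = -0.7500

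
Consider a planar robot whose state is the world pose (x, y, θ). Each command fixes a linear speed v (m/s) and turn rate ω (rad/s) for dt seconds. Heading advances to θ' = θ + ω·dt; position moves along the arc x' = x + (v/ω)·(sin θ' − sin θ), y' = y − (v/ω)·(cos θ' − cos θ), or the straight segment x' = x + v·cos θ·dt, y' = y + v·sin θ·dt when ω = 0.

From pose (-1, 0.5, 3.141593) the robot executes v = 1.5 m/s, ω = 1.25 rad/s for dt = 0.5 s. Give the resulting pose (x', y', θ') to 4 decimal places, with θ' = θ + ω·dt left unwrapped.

(-1.7021, 0.2732, 3.7666)

θ' = 3.1416 + 1.25·0.5 = 3.7666
R = v/ω = 1.5/1.25 = 1.2000
x' = -1 + 1.2000·(sin 3.7666 − sin 3.1416) = -1.7021
y' = 0.5 − 1.2000·(cos 3.7666 − cos 3.1416) = 0.2732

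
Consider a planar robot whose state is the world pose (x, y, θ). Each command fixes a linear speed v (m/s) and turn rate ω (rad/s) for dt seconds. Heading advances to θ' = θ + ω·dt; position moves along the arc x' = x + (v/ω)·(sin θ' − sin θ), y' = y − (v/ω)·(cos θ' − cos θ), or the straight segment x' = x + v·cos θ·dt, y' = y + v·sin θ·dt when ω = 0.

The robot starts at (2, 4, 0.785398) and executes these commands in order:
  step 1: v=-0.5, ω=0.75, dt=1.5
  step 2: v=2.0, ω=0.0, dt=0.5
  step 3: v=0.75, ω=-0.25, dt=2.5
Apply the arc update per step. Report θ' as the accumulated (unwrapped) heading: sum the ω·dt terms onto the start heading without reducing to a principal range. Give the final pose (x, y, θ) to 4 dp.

(1.4597, 6.0934, 1.2854)

step 1: θ'=1.9104 (R=-0.6667) → pose (1.8428, 3.3065, 1.9104)
step 2: θ'=1.9104 (straight) → pose (1.5097, 4.2494, 1.9104)
step 3: θ'=1.2854 (R=-3.0000) → pose (1.4597, 6.0934, 1.2854)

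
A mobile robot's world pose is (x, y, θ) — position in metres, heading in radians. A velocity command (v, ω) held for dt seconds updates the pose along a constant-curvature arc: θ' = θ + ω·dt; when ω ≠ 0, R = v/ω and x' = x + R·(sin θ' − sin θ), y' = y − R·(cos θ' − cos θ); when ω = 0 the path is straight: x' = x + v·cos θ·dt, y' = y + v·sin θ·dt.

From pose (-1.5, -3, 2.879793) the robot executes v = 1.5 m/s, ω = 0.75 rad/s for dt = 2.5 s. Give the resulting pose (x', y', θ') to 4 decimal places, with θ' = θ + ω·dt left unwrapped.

(-4.0158, -5.0166, 4.7548)

θ' = 2.8798 + 0.75·2.5 = 4.7548
R = v/ω = 1.5/0.75 = 2.0000
x' = -1.5 + 2.0000·(sin 4.7548 − sin 2.8798) = -4.0158
y' = -3 − 2.0000·(cos 4.7548 − cos 2.8798) = -5.0166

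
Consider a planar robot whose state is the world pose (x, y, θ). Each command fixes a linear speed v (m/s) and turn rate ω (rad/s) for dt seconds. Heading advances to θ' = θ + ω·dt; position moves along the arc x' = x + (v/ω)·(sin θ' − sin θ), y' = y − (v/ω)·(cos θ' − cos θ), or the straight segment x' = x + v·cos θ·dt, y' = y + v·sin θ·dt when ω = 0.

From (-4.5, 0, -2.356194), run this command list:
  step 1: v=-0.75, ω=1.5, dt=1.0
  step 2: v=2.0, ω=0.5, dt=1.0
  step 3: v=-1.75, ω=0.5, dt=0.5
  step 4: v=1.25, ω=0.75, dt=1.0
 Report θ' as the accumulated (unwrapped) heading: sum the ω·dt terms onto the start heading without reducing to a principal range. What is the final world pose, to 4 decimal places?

step 1: θ'=-0.8562 (R=-0.5000) → pose (-4.4759, 0.6812, -0.8562)
step 2: θ'=-0.3562 (R=4.0000) → pose (-2.8493, -0.4464, -0.3562)
step 3: θ'=-0.1062 (R=-3.5000) → pose (-3.6988, -0.2465, -0.1062)
step 4: θ'=0.6438 (R=1.6667) → pose (-2.5217, 0.0778, 0.6438)

(-2.5217, 0.0778, 0.6438)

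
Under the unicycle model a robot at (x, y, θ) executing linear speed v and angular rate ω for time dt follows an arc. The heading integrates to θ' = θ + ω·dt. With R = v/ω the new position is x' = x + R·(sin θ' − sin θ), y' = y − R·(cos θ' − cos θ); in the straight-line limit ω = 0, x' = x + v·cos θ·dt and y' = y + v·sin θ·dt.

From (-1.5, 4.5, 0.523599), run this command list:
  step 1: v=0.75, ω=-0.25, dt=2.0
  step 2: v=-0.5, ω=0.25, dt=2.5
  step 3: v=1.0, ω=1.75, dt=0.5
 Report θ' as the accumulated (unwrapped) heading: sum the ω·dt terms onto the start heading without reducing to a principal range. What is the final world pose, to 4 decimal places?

(-1.0061, 4.9239, 1.5236)

step 1: θ'=0.0236 (R=-3.0000) → pose (-0.0708, 4.9011, 0.0236)
step 2: θ'=0.6486 (R=-2.0000) → pose (-1.2317, 4.4955, 0.6486)
step 3: θ'=1.5236 (R=0.5714) → pose (-1.0061, 4.9239, 1.5236)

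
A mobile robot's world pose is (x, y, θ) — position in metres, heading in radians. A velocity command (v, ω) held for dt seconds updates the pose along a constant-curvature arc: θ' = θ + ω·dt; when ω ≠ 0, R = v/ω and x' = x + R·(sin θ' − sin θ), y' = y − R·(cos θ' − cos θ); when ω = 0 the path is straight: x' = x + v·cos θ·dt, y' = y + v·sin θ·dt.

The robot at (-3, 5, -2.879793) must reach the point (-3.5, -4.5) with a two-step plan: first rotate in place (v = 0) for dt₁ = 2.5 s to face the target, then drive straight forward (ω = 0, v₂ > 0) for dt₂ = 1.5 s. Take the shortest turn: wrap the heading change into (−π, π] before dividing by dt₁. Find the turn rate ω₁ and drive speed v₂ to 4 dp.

heading to target = atan2(-4.5−5, -3.5−-3) = -1.6234
Δθ = wrap(-1.6234 − -2.8798) = 1.2564; ω₁ = Δθ/dt₁ = 0.5026
distance = √((-3.5−-3)² + (-4.5−5)²) = 9.5131; v₂ = distance/dt₂ = 6.3421

ω₁ = 0.5026, v₂ = 6.3421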